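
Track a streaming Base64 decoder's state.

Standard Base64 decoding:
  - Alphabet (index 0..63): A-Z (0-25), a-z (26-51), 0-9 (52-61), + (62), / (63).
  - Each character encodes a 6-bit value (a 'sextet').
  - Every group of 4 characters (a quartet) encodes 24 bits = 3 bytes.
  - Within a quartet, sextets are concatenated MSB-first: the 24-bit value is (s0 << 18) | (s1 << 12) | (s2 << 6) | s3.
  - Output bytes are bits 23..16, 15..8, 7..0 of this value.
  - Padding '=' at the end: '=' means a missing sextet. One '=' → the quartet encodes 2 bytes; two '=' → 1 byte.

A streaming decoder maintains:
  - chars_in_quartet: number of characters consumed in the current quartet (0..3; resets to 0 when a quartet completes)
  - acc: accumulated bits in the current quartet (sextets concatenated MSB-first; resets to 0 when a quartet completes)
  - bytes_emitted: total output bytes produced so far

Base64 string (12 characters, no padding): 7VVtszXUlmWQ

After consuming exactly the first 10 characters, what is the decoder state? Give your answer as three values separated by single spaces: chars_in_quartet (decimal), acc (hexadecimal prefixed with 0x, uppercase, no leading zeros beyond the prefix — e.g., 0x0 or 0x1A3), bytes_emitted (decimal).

After char 0 ('7'=59): chars_in_quartet=1 acc=0x3B bytes_emitted=0
After char 1 ('V'=21): chars_in_quartet=2 acc=0xED5 bytes_emitted=0
After char 2 ('V'=21): chars_in_quartet=3 acc=0x3B555 bytes_emitted=0
After char 3 ('t'=45): chars_in_quartet=4 acc=0xED556D -> emit ED 55 6D, reset; bytes_emitted=3
After char 4 ('s'=44): chars_in_quartet=1 acc=0x2C bytes_emitted=3
After char 5 ('z'=51): chars_in_quartet=2 acc=0xB33 bytes_emitted=3
After char 6 ('X'=23): chars_in_quartet=3 acc=0x2CCD7 bytes_emitted=3
After char 7 ('U'=20): chars_in_quartet=4 acc=0xB335D4 -> emit B3 35 D4, reset; bytes_emitted=6
After char 8 ('l'=37): chars_in_quartet=1 acc=0x25 bytes_emitted=6
After char 9 ('m'=38): chars_in_quartet=2 acc=0x966 bytes_emitted=6

Answer: 2 0x966 6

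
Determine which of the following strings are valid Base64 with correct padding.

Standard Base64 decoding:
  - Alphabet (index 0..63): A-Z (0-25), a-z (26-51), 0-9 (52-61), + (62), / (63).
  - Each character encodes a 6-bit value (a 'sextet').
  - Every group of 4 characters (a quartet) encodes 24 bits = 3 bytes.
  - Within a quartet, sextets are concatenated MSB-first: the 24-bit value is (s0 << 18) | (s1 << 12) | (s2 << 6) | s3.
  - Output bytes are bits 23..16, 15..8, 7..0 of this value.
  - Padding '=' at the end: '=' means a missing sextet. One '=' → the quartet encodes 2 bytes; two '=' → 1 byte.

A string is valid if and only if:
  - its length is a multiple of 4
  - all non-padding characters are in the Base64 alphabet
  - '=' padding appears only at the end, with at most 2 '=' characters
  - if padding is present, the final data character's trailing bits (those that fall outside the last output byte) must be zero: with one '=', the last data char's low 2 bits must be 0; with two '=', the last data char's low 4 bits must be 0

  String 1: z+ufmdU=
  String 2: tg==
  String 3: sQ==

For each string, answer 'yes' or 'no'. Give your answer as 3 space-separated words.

String 1: 'z+ufmdU=' → valid
String 2: 'tg==' → valid
String 3: 'sQ==' → valid

Answer: yes yes yes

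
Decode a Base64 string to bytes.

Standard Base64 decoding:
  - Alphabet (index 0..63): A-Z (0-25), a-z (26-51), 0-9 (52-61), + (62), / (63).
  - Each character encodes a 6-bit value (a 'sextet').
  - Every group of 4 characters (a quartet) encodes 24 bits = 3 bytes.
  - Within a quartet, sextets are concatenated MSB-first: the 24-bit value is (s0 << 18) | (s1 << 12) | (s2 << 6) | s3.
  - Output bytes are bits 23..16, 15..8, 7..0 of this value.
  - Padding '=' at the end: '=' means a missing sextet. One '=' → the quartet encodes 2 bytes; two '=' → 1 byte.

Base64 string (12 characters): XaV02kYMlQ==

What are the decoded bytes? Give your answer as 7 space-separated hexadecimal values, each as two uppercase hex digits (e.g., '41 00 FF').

After char 0 ('X'=23): chars_in_quartet=1 acc=0x17 bytes_emitted=0
After char 1 ('a'=26): chars_in_quartet=2 acc=0x5DA bytes_emitted=0
After char 2 ('V'=21): chars_in_quartet=3 acc=0x17695 bytes_emitted=0
After char 3 ('0'=52): chars_in_quartet=4 acc=0x5DA574 -> emit 5D A5 74, reset; bytes_emitted=3
After char 4 ('2'=54): chars_in_quartet=1 acc=0x36 bytes_emitted=3
After char 5 ('k'=36): chars_in_quartet=2 acc=0xDA4 bytes_emitted=3
After char 6 ('Y'=24): chars_in_quartet=3 acc=0x36918 bytes_emitted=3
After char 7 ('M'=12): chars_in_quartet=4 acc=0xDA460C -> emit DA 46 0C, reset; bytes_emitted=6
After char 8 ('l'=37): chars_in_quartet=1 acc=0x25 bytes_emitted=6
After char 9 ('Q'=16): chars_in_quartet=2 acc=0x950 bytes_emitted=6
Padding '==': partial quartet acc=0x950 -> emit 95; bytes_emitted=7

Answer: 5D A5 74 DA 46 0C 95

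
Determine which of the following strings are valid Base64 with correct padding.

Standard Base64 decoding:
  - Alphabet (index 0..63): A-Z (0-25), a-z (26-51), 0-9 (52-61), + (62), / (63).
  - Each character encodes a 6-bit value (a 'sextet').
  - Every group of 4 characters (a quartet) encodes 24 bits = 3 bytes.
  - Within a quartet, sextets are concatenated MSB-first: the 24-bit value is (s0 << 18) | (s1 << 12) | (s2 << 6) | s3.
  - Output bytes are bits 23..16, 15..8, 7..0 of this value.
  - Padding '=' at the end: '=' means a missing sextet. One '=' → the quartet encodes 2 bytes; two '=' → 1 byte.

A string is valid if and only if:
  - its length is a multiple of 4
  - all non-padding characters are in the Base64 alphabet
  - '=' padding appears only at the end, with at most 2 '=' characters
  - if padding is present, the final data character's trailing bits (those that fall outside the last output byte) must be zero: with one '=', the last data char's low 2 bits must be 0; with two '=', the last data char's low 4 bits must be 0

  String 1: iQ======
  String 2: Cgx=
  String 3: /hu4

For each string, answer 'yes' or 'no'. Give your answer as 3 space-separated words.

Answer: no no yes

Derivation:
String 1: 'iQ======' → invalid (6 pad chars (max 2))
String 2: 'Cgx=' → invalid (bad trailing bits)
String 3: '/hu4' → valid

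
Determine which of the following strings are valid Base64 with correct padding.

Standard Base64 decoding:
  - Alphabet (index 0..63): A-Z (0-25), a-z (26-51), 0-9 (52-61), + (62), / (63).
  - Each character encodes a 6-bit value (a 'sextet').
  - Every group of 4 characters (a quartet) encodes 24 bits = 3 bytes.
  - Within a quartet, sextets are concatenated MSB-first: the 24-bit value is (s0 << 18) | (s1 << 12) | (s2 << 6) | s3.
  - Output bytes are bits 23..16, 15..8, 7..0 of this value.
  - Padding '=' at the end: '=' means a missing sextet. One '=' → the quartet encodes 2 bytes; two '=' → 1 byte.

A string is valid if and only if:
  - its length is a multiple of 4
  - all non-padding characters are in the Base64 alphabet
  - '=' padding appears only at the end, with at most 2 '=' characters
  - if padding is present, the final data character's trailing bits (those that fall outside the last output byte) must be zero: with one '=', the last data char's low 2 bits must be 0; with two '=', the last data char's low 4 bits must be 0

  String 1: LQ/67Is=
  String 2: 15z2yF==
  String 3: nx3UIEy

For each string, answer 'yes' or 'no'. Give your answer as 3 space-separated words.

String 1: 'LQ/67Is=' → valid
String 2: '15z2yF==' → invalid (bad trailing bits)
String 3: 'nx3UIEy' → invalid (len=7 not mult of 4)

Answer: yes no no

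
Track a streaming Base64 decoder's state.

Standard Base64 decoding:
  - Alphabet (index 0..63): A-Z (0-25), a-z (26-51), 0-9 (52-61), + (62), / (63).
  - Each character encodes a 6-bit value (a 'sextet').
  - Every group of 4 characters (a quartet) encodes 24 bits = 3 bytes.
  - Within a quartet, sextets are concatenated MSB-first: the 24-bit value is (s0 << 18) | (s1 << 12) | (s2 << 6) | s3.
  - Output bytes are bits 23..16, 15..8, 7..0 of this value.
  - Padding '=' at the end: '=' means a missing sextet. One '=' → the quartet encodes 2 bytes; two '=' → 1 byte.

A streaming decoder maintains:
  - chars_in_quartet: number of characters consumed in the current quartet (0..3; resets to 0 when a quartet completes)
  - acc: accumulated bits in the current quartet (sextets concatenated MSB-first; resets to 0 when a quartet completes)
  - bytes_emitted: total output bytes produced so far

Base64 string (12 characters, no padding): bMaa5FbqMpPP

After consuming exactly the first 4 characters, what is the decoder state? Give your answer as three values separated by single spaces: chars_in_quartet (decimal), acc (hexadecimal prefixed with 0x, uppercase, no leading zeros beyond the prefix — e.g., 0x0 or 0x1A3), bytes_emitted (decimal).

Answer: 0 0x0 3

Derivation:
After char 0 ('b'=27): chars_in_quartet=1 acc=0x1B bytes_emitted=0
After char 1 ('M'=12): chars_in_quartet=2 acc=0x6CC bytes_emitted=0
After char 2 ('a'=26): chars_in_quartet=3 acc=0x1B31A bytes_emitted=0
After char 3 ('a'=26): chars_in_quartet=4 acc=0x6CC69A -> emit 6C C6 9A, reset; bytes_emitted=3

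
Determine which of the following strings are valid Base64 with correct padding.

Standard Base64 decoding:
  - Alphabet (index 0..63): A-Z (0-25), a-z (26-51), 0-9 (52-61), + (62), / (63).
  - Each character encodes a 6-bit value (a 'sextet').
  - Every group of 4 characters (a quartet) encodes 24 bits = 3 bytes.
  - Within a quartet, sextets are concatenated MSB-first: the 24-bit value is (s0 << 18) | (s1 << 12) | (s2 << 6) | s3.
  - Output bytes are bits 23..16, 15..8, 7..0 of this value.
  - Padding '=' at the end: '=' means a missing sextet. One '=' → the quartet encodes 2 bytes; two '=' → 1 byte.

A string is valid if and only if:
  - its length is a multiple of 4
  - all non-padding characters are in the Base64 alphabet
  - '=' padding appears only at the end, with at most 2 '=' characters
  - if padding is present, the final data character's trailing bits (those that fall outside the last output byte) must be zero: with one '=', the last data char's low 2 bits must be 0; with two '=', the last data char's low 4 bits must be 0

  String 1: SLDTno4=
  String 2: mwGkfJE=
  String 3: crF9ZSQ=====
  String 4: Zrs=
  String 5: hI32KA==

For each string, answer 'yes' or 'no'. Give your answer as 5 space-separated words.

Answer: yes yes no yes yes

Derivation:
String 1: 'SLDTno4=' → valid
String 2: 'mwGkfJE=' → valid
String 3: 'crF9ZSQ=====' → invalid (5 pad chars (max 2))
String 4: 'Zrs=' → valid
String 5: 'hI32KA==' → valid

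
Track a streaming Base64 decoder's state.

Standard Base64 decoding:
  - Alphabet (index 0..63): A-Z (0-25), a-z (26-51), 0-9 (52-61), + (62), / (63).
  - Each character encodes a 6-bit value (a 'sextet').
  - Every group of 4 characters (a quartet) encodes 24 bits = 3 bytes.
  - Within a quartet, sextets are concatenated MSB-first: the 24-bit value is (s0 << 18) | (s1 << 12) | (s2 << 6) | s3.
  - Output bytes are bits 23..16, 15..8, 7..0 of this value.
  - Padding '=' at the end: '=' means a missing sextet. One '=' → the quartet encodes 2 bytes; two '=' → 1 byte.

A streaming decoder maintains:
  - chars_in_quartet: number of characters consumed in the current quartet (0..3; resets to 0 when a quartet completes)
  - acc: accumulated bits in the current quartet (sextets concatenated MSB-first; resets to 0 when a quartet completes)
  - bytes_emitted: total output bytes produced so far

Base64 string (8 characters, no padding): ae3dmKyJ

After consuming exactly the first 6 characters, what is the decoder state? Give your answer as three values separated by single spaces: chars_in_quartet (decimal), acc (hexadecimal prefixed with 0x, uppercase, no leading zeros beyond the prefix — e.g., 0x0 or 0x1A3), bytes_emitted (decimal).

After char 0 ('a'=26): chars_in_quartet=1 acc=0x1A bytes_emitted=0
After char 1 ('e'=30): chars_in_quartet=2 acc=0x69E bytes_emitted=0
After char 2 ('3'=55): chars_in_quartet=3 acc=0x1A7B7 bytes_emitted=0
After char 3 ('d'=29): chars_in_quartet=4 acc=0x69EDDD -> emit 69 ED DD, reset; bytes_emitted=3
After char 4 ('m'=38): chars_in_quartet=1 acc=0x26 bytes_emitted=3
After char 5 ('K'=10): chars_in_quartet=2 acc=0x98A bytes_emitted=3

Answer: 2 0x98A 3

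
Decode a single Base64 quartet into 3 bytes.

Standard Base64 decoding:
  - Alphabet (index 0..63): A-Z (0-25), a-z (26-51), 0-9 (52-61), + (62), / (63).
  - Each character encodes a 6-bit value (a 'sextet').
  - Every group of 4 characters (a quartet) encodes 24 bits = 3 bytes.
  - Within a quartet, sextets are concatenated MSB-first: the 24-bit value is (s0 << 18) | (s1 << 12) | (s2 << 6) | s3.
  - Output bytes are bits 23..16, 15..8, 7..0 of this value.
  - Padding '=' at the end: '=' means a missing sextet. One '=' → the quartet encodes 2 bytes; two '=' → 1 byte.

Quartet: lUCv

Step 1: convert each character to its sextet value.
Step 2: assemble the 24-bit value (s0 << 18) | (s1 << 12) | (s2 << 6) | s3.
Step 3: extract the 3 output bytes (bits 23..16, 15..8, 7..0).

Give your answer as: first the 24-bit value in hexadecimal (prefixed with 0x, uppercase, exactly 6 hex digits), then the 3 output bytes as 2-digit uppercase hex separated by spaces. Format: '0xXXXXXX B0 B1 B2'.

Answer: 0x9540AF 95 40 AF

Derivation:
Sextets: l=37, U=20, C=2, v=47
24-bit: (37<<18) | (20<<12) | (2<<6) | 47
      = 0x940000 | 0x014000 | 0x000080 | 0x00002F
      = 0x9540AF
Bytes: (v>>16)&0xFF=95, (v>>8)&0xFF=40, v&0xFF=AF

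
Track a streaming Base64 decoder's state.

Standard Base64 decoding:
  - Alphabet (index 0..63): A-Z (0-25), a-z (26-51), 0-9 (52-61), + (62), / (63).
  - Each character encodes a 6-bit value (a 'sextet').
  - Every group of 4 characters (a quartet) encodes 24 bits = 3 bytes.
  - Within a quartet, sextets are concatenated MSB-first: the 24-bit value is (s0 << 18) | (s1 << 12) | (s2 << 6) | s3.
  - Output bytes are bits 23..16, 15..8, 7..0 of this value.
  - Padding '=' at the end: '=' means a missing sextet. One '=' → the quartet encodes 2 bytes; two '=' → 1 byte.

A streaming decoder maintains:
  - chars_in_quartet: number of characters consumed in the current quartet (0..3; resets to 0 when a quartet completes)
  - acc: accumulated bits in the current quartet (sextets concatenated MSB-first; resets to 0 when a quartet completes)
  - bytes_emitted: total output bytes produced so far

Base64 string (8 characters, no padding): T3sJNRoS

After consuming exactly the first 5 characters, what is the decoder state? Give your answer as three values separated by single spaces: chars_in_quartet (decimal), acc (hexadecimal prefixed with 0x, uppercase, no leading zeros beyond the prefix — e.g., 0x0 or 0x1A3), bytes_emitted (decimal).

Answer: 1 0xD 3

Derivation:
After char 0 ('T'=19): chars_in_quartet=1 acc=0x13 bytes_emitted=0
After char 1 ('3'=55): chars_in_quartet=2 acc=0x4F7 bytes_emitted=0
After char 2 ('s'=44): chars_in_quartet=3 acc=0x13DEC bytes_emitted=0
After char 3 ('J'=9): chars_in_quartet=4 acc=0x4F7B09 -> emit 4F 7B 09, reset; bytes_emitted=3
After char 4 ('N'=13): chars_in_quartet=1 acc=0xD bytes_emitted=3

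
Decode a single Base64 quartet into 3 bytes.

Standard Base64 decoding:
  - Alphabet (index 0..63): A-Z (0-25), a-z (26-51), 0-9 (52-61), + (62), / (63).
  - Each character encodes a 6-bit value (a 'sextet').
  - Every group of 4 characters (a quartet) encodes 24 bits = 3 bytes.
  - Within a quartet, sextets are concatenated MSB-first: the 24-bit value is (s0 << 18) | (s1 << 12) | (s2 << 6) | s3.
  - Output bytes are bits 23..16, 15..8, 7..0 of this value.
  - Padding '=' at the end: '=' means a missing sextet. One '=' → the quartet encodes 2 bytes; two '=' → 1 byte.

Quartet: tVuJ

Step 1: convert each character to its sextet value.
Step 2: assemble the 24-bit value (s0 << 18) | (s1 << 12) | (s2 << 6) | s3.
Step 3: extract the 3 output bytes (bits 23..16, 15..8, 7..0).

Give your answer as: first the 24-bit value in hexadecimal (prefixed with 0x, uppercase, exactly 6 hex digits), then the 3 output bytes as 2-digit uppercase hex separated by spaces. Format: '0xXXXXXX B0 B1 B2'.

Sextets: t=45, V=21, u=46, J=9
24-bit: (45<<18) | (21<<12) | (46<<6) | 9
      = 0xB40000 | 0x015000 | 0x000B80 | 0x000009
      = 0xB55B89
Bytes: (v>>16)&0xFF=B5, (v>>8)&0xFF=5B, v&0xFF=89

Answer: 0xB55B89 B5 5B 89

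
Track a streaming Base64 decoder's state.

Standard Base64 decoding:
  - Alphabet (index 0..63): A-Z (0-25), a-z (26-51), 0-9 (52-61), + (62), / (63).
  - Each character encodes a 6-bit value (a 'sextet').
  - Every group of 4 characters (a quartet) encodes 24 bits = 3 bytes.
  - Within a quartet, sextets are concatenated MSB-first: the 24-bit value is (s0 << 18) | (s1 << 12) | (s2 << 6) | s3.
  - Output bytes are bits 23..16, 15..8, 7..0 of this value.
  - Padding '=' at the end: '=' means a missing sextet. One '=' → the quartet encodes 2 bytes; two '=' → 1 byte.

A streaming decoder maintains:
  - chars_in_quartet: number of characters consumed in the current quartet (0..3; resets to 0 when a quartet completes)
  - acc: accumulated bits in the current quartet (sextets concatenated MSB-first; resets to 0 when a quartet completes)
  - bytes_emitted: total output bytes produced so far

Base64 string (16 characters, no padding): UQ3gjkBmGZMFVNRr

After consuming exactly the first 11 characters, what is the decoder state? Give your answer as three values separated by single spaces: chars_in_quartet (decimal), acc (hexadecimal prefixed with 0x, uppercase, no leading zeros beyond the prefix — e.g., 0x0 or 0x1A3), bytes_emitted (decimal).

After char 0 ('U'=20): chars_in_quartet=1 acc=0x14 bytes_emitted=0
After char 1 ('Q'=16): chars_in_quartet=2 acc=0x510 bytes_emitted=0
After char 2 ('3'=55): chars_in_quartet=3 acc=0x14437 bytes_emitted=0
After char 3 ('g'=32): chars_in_quartet=4 acc=0x510DE0 -> emit 51 0D E0, reset; bytes_emitted=3
After char 4 ('j'=35): chars_in_quartet=1 acc=0x23 bytes_emitted=3
After char 5 ('k'=36): chars_in_quartet=2 acc=0x8E4 bytes_emitted=3
After char 6 ('B'=1): chars_in_quartet=3 acc=0x23901 bytes_emitted=3
After char 7 ('m'=38): chars_in_quartet=4 acc=0x8E4066 -> emit 8E 40 66, reset; bytes_emitted=6
After char 8 ('G'=6): chars_in_quartet=1 acc=0x6 bytes_emitted=6
After char 9 ('Z'=25): chars_in_quartet=2 acc=0x199 bytes_emitted=6
After char 10 ('M'=12): chars_in_quartet=3 acc=0x664C bytes_emitted=6

Answer: 3 0x664C 6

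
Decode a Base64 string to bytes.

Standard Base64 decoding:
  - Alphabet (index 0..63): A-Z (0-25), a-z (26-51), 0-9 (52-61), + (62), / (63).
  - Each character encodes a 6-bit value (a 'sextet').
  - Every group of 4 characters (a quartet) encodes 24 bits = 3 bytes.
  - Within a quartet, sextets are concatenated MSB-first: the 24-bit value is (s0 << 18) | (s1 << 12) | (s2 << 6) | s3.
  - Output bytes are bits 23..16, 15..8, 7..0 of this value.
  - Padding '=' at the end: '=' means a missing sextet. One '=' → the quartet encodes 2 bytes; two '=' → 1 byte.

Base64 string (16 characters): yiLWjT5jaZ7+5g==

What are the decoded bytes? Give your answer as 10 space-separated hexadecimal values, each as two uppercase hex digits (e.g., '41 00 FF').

Answer: CA 22 D6 8D 3E 63 69 9E FE E6

Derivation:
After char 0 ('y'=50): chars_in_quartet=1 acc=0x32 bytes_emitted=0
After char 1 ('i'=34): chars_in_quartet=2 acc=0xCA2 bytes_emitted=0
After char 2 ('L'=11): chars_in_quartet=3 acc=0x3288B bytes_emitted=0
After char 3 ('W'=22): chars_in_quartet=4 acc=0xCA22D6 -> emit CA 22 D6, reset; bytes_emitted=3
After char 4 ('j'=35): chars_in_quartet=1 acc=0x23 bytes_emitted=3
After char 5 ('T'=19): chars_in_quartet=2 acc=0x8D3 bytes_emitted=3
After char 6 ('5'=57): chars_in_quartet=3 acc=0x234F9 bytes_emitted=3
After char 7 ('j'=35): chars_in_quartet=4 acc=0x8D3E63 -> emit 8D 3E 63, reset; bytes_emitted=6
After char 8 ('a'=26): chars_in_quartet=1 acc=0x1A bytes_emitted=6
After char 9 ('Z'=25): chars_in_quartet=2 acc=0x699 bytes_emitted=6
After char 10 ('7'=59): chars_in_quartet=3 acc=0x1A67B bytes_emitted=6
After char 11 ('+'=62): chars_in_quartet=4 acc=0x699EFE -> emit 69 9E FE, reset; bytes_emitted=9
After char 12 ('5'=57): chars_in_quartet=1 acc=0x39 bytes_emitted=9
After char 13 ('g'=32): chars_in_quartet=2 acc=0xE60 bytes_emitted=9
Padding '==': partial quartet acc=0xE60 -> emit E6; bytes_emitted=10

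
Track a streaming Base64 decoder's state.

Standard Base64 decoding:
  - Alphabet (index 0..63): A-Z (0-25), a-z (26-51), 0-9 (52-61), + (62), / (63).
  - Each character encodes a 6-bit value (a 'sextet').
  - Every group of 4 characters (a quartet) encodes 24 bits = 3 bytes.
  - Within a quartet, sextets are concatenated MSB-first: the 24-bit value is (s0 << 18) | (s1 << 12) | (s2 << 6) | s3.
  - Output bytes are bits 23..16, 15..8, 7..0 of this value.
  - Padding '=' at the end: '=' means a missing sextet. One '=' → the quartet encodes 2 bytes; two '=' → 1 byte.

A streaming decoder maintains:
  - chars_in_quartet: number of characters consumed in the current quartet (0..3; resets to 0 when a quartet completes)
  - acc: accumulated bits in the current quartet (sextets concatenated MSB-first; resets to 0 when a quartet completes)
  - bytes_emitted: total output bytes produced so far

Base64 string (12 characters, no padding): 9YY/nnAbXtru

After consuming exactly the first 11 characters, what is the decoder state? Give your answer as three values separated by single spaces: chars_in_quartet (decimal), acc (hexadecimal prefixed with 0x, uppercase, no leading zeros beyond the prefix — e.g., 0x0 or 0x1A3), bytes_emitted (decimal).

After char 0 ('9'=61): chars_in_quartet=1 acc=0x3D bytes_emitted=0
After char 1 ('Y'=24): chars_in_quartet=2 acc=0xF58 bytes_emitted=0
After char 2 ('Y'=24): chars_in_quartet=3 acc=0x3D618 bytes_emitted=0
After char 3 ('/'=63): chars_in_quartet=4 acc=0xF5863F -> emit F5 86 3F, reset; bytes_emitted=3
After char 4 ('n'=39): chars_in_quartet=1 acc=0x27 bytes_emitted=3
After char 5 ('n'=39): chars_in_quartet=2 acc=0x9E7 bytes_emitted=3
After char 6 ('A'=0): chars_in_quartet=3 acc=0x279C0 bytes_emitted=3
After char 7 ('b'=27): chars_in_quartet=4 acc=0x9E701B -> emit 9E 70 1B, reset; bytes_emitted=6
After char 8 ('X'=23): chars_in_quartet=1 acc=0x17 bytes_emitted=6
After char 9 ('t'=45): chars_in_quartet=2 acc=0x5ED bytes_emitted=6
After char 10 ('r'=43): chars_in_quartet=3 acc=0x17B6B bytes_emitted=6

Answer: 3 0x17B6B 6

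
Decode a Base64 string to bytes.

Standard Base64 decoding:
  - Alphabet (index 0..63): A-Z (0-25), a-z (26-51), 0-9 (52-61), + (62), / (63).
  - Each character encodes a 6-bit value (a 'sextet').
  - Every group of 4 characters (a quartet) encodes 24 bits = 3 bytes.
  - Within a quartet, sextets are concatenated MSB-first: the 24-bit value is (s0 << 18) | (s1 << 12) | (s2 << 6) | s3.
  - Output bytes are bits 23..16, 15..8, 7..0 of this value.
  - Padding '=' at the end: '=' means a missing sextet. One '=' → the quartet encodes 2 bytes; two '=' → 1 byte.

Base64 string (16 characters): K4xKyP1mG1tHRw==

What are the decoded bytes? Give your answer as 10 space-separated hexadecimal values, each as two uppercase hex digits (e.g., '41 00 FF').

Answer: 2B 8C 4A C8 FD 66 1B 5B 47 47

Derivation:
After char 0 ('K'=10): chars_in_quartet=1 acc=0xA bytes_emitted=0
After char 1 ('4'=56): chars_in_quartet=2 acc=0x2B8 bytes_emitted=0
After char 2 ('x'=49): chars_in_quartet=3 acc=0xAE31 bytes_emitted=0
After char 3 ('K'=10): chars_in_quartet=4 acc=0x2B8C4A -> emit 2B 8C 4A, reset; bytes_emitted=3
After char 4 ('y'=50): chars_in_quartet=1 acc=0x32 bytes_emitted=3
After char 5 ('P'=15): chars_in_quartet=2 acc=0xC8F bytes_emitted=3
After char 6 ('1'=53): chars_in_quartet=3 acc=0x323F5 bytes_emitted=3
After char 7 ('m'=38): chars_in_quartet=4 acc=0xC8FD66 -> emit C8 FD 66, reset; bytes_emitted=6
After char 8 ('G'=6): chars_in_quartet=1 acc=0x6 bytes_emitted=6
After char 9 ('1'=53): chars_in_quartet=2 acc=0x1B5 bytes_emitted=6
After char 10 ('t'=45): chars_in_quartet=3 acc=0x6D6D bytes_emitted=6
After char 11 ('H'=7): chars_in_quartet=4 acc=0x1B5B47 -> emit 1B 5B 47, reset; bytes_emitted=9
After char 12 ('R'=17): chars_in_quartet=1 acc=0x11 bytes_emitted=9
After char 13 ('w'=48): chars_in_quartet=2 acc=0x470 bytes_emitted=9
Padding '==': partial quartet acc=0x470 -> emit 47; bytes_emitted=10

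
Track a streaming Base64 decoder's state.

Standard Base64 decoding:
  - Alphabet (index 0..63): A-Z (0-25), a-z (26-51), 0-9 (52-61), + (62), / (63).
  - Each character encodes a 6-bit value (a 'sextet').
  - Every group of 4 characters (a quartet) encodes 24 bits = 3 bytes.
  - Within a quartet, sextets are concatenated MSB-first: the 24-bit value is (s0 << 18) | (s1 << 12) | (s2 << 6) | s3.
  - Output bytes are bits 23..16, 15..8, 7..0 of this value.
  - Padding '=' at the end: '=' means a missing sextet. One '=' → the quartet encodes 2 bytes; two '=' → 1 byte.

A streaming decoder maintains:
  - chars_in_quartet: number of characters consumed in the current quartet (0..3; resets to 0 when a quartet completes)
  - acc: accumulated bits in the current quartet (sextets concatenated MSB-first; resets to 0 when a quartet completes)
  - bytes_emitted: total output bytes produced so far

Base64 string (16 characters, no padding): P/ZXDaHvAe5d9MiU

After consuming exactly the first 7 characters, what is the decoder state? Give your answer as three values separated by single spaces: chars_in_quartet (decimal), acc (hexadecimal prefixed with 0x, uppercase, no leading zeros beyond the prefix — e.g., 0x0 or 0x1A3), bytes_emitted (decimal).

After char 0 ('P'=15): chars_in_quartet=1 acc=0xF bytes_emitted=0
After char 1 ('/'=63): chars_in_quartet=2 acc=0x3FF bytes_emitted=0
After char 2 ('Z'=25): chars_in_quartet=3 acc=0xFFD9 bytes_emitted=0
After char 3 ('X'=23): chars_in_quartet=4 acc=0x3FF657 -> emit 3F F6 57, reset; bytes_emitted=3
After char 4 ('D'=3): chars_in_quartet=1 acc=0x3 bytes_emitted=3
After char 5 ('a'=26): chars_in_quartet=2 acc=0xDA bytes_emitted=3
After char 6 ('H'=7): chars_in_quartet=3 acc=0x3687 bytes_emitted=3

Answer: 3 0x3687 3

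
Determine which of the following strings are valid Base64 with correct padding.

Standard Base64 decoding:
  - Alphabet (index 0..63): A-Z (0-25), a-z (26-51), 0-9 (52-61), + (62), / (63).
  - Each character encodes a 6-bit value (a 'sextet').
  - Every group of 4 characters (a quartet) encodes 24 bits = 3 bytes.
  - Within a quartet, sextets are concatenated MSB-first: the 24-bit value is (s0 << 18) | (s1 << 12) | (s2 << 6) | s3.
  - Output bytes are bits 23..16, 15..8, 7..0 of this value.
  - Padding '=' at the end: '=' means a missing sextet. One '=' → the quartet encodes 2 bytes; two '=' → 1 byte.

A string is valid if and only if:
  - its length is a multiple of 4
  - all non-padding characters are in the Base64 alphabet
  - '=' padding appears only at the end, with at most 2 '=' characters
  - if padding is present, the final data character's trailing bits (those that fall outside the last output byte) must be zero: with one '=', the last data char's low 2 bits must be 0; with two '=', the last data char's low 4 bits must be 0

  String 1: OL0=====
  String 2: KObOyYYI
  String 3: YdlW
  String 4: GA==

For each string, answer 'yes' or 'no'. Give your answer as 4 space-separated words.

Answer: no yes yes yes

Derivation:
String 1: 'OL0=====' → invalid (5 pad chars (max 2))
String 2: 'KObOyYYI' → valid
String 3: 'YdlW' → valid
String 4: 'GA==' → valid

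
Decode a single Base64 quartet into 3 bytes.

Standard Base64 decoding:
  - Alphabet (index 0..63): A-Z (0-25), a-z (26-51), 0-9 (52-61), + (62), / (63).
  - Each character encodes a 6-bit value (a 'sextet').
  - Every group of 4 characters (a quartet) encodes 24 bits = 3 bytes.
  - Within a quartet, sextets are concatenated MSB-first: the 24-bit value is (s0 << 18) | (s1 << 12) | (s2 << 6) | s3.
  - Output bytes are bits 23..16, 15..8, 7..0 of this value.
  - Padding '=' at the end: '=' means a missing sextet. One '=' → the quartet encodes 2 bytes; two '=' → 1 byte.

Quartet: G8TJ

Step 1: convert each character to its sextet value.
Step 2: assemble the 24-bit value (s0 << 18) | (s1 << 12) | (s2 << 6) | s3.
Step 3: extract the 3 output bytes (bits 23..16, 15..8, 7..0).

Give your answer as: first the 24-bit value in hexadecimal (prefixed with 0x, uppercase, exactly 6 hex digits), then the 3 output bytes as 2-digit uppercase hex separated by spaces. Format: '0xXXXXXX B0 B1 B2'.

Answer: 0x1BC4C9 1B C4 C9

Derivation:
Sextets: G=6, 8=60, T=19, J=9
24-bit: (6<<18) | (60<<12) | (19<<6) | 9
      = 0x180000 | 0x03C000 | 0x0004C0 | 0x000009
      = 0x1BC4C9
Bytes: (v>>16)&0xFF=1B, (v>>8)&0xFF=C4, v&0xFF=C9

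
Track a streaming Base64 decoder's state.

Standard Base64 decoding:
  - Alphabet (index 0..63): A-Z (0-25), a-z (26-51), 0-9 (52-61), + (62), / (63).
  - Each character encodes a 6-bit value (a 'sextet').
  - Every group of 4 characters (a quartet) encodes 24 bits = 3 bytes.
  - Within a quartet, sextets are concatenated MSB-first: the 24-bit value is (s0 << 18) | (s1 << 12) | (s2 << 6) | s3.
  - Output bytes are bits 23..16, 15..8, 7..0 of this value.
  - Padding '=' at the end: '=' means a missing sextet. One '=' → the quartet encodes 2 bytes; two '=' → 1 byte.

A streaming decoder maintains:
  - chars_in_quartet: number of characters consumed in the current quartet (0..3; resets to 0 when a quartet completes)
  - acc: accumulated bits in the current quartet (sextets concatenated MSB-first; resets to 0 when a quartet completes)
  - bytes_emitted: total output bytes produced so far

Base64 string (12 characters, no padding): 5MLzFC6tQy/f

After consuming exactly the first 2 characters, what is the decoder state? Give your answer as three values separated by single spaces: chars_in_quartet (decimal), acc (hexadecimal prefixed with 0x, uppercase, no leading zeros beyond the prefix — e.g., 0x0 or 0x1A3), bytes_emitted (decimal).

After char 0 ('5'=57): chars_in_quartet=1 acc=0x39 bytes_emitted=0
After char 1 ('M'=12): chars_in_quartet=2 acc=0xE4C bytes_emitted=0

Answer: 2 0xE4C 0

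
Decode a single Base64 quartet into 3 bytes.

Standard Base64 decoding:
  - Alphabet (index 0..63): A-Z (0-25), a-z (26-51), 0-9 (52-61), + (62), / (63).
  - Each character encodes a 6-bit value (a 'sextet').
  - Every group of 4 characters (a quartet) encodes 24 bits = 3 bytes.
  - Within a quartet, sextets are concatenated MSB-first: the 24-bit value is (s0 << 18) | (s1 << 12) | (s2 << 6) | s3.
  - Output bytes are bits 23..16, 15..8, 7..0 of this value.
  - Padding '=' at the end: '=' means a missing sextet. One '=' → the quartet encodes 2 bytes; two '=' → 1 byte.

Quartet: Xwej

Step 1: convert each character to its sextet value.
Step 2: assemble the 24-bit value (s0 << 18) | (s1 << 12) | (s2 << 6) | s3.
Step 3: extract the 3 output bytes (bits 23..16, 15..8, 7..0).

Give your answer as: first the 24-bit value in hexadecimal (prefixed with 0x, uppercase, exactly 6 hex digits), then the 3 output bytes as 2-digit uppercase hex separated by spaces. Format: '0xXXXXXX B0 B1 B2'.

Answer: 0x5F07A3 5F 07 A3

Derivation:
Sextets: X=23, w=48, e=30, j=35
24-bit: (23<<18) | (48<<12) | (30<<6) | 35
      = 0x5C0000 | 0x030000 | 0x000780 | 0x000023
      = 0x5F07A3
Bytes: (v>>16)&0xFF=5F, (v>>8)&0xFF=07, v&0xFF=A3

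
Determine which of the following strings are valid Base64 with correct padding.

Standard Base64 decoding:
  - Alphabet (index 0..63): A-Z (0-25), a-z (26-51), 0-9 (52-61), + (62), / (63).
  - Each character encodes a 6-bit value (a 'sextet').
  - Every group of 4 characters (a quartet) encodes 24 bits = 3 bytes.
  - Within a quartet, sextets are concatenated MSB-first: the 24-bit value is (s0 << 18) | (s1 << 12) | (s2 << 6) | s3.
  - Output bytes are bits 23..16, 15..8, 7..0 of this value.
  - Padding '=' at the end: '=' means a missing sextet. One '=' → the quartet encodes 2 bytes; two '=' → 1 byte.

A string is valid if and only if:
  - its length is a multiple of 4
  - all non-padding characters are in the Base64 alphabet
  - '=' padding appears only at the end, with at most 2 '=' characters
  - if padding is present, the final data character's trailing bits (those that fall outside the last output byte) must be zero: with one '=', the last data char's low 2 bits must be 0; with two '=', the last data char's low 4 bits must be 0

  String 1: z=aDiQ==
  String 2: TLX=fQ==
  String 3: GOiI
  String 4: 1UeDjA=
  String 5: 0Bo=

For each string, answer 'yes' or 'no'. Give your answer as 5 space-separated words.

String 1: 'z=aDiQ==' → invalid (bad char(s): ['=']; '=' in middle)
String 2: 'TLX=fQ==' → invalid (bad char(s): ['=']; '=' in middle)
String 3: 'GOiI' → valid
String 4: '1UeDjA=' → invalid (len=7 not mult of 4)
String 5: '0Bo=' → valid

Answer: no no yes no yes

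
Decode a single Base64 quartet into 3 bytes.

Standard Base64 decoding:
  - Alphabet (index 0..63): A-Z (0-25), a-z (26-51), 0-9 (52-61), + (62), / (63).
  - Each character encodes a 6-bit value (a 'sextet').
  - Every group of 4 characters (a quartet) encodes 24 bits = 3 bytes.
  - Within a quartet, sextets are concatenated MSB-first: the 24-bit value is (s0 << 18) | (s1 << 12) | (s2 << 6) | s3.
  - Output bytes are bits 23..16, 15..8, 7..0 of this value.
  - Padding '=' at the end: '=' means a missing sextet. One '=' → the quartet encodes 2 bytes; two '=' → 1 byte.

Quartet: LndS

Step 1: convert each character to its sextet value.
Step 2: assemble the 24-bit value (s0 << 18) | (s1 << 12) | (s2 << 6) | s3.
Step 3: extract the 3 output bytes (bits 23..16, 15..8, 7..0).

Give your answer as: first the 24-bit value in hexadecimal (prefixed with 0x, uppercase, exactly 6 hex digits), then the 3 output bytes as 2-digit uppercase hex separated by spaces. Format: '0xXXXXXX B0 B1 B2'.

Answer: 0x2E7752 2E 77 52

Derivation:
Sextets: L=11, n=39, d=29, S=18
24-bit: (11<<18) | (39<<12) | (29<<6) | 18
      = 0x2C0000 | 0x027000 | 0x000740 | 0x000012
      = 0x2E7752
Bytes: (v>>16)&0xFF=2E, (v>>8)&0xFF=77, v&0xFF=52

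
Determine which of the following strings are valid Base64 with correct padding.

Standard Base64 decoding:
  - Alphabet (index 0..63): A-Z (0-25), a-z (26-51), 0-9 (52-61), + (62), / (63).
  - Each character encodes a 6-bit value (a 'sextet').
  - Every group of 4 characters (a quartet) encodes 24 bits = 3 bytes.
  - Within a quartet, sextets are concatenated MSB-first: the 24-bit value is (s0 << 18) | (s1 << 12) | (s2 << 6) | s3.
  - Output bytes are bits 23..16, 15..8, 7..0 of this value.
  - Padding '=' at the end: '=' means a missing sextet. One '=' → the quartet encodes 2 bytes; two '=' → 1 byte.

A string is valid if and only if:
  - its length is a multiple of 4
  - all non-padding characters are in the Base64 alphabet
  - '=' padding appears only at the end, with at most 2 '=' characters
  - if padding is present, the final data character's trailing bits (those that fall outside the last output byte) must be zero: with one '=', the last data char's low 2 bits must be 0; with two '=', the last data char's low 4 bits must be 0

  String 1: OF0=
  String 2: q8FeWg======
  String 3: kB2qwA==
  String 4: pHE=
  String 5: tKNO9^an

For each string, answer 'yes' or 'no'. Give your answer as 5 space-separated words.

String 1: 'OF0=' → valid
String 2: 'q8FeWg======' → invalid (6 pad chars (max 2))
String 3: 'kB2qwA==' → valid
String 4: 'pHE=' → valid
String 5: 'tKNO9^an' → invalid (bad char(s): ['^'])

Answer: yes no yes yes no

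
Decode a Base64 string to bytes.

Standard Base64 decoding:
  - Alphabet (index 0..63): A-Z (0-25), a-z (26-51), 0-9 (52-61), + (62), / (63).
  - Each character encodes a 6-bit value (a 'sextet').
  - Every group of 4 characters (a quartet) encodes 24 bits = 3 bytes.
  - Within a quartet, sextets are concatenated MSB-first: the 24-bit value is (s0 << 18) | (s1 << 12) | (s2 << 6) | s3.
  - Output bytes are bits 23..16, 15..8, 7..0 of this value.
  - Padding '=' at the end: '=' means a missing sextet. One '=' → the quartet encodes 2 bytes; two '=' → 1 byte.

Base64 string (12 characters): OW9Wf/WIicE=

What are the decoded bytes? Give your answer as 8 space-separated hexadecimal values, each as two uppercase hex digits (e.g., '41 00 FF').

After char 0 ('O'=14): chars_in_quartet=1 acc=0xE bytes_emitted=0
After char 1 ('W'=22): chars_in_quartet=2 acc=0x396 bytes_emitted=0
After char 2 ('9'=61): chars_in_quartet=3 acc=0xE5BD bytes_emitted=0
After char 3 ('W'=22): chars_in_quartet=4 acc=0x396F56 -> emit 39 6F 56, reset; bytes_emitted=3
After char 4 ('f'=31): chars_in_quartet=1 acc=0x1F bytes_emitted=3
After char 5 ('/'=63): chars_in_quartet=2 acc=0x7FF bytes_emitted=3
After char 6 ('W'=22): chars_in_quartet=3 acc=0x1FFD6 bytes_emitted=3
After char 7 ('I'=8): chars_in_quartet=4 acc=0x7FF588 -> emit 7F F5 88, reset; bytes_emitted=6
After char 8 ('i'=34): chars_in_quartet=1 acc=0x22 bytes_emitted=6
After char 9 ('c'=28): chars_in_quartet=2 acc=0x89C bytes_emitted=6
After char 10 ('E'=4): chars_in_quartet=3 acc=0x22704 bytes_emitted=6
Padding '=': partial quartet acc=0x22704 -> emit 89 C1; bytes_emitted=8

Answer: 39 6F 56 7F F5 88 89 C1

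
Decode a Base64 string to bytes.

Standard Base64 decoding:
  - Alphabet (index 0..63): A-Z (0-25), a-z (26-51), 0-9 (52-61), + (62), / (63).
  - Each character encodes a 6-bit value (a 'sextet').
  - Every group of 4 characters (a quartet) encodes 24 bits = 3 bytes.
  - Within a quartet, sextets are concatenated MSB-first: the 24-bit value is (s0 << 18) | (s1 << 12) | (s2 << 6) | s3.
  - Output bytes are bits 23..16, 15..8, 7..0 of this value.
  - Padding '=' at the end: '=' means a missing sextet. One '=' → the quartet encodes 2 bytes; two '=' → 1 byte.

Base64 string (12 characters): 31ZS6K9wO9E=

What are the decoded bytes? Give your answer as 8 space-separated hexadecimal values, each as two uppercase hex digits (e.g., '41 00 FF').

Answer: DF 56 52 E8 AF 70 3B D1

Derivation:
After char 0 ('3'=55): chars_in_quartet=1 acc=0x37 bytes_emitted=0
After char 1 ('1'=53): chars_in_quartet=2 acc=0xDF5 bytes_emitted=0
After char 2 ('Z'=25): chars_in_quartet=3 acc=0x37D59 bytes_emitted=0
After char 3 ('S'=18): chars_in_quartet=4 acc=0xDF5652 -> emit DF 56 52, reset; bytes_emitted=3
After char 4 ('6'=58): chars_in_quartet=1 acc=0x3A bytes_emitted=3
After char 5 ('K'=10): chars_in_quartet=2 acc=0xE8A bytes_emitted=3
After char 6 ('9'=61): chars_in_quartet=3 acc=0x3A2BD bytes_emitted=3
After char 7 ('w'=48): chars_in_quartet=4 acc=0xE8AF70 -> emit E8 AF 70, reset; bytes_emitted=6
After char 8 ('O'=14): chars_in_quartet=1 acc=0xE bytes_emitted=6
After char 9 ('9'=61): chars_in_quartet=2 acc=0x3BD bytes_emitted=6
After char 10 ('E'=4): chars_in_quartet=3 acc=0xEF44 bytes_emitted=6
Padding '=': partial quartet acc=0xEF44 -> emit 3B D1; bytes_emitted=8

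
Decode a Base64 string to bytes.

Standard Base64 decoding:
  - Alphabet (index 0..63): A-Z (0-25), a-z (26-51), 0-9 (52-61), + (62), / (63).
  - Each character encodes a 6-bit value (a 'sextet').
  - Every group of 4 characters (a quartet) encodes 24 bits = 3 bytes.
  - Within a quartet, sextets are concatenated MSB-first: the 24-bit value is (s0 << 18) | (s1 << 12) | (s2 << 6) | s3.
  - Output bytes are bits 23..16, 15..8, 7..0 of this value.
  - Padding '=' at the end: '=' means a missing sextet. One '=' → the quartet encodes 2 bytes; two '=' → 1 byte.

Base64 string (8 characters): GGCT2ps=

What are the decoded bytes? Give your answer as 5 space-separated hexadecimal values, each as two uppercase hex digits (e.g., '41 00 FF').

Answer: 18 60 93 DA 9B

Derivation:
After char 0 ('G'=6): chars_in_quartet=1 acc=0x6 bytes_emitted=0
After char 1 ('G'=6): chars_in_quartet=2 acc=0x186 bytes_emitted=0
After char 2 ('C'=2): chars_in_quartet=3 acc=0x6182 bytes_emitted=0
After char 3 ('T'=19): chars_in_quartet=4 acc=0x186093 -> emit 18 60 93, reset; bytes_emitted=3
After char 4 ('2'=54): chars_in_quartet=1 acc=0x36 bytes_emitted=3
After char 5 ('p'=41): chars_in_quartet=2 acc=0xDA9 bytes_emitted=3
After char 6 ('s'=44): chars_in_quartet=3 acc=0x36A6C bytes_emitted=3
Padding '=': partial quartet acc=0x36A6C -> emit DA 9B; bytes_emitted=5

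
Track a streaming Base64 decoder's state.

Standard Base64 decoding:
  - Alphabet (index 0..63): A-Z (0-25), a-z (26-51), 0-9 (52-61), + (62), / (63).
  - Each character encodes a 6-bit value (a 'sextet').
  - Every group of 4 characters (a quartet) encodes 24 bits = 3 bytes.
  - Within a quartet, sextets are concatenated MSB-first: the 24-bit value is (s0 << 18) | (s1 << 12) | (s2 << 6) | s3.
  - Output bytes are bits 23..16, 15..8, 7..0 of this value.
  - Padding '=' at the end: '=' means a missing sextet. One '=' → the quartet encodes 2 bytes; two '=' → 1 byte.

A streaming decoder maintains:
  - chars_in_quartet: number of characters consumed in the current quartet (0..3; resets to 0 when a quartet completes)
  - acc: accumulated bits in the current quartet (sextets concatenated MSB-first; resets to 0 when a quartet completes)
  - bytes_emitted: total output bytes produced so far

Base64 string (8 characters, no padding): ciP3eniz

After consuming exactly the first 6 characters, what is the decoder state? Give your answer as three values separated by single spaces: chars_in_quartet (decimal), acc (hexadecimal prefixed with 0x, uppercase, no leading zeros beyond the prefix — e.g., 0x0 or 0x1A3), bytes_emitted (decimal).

Answer: 2 0x7A7 3

Derivation:
After char 0 ('c'=28): chars_in_quartet=1 acc=0x1C bytes_emitted=0
After char 1 ('i'=34): chars_in_quartet=2 acc=0x722 bytes_emitted=0
After char 2 ('P'=15): chars_in_quartet=3 acc=0x1C88F bytes_emitted=0
After char 3 ('3'=55): chars_in_quartet=4 acc=0x7223F7 -> emit 72 23 F7, reset; bytes_emitted=3
After char 4 ('e'=30): chars_in_quartet=1 acc=0x1E bytes_emitted=3
After char 5 ('n'=39): chars_in_quartet=2 acc=0x7A7 bytes_emitted=3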